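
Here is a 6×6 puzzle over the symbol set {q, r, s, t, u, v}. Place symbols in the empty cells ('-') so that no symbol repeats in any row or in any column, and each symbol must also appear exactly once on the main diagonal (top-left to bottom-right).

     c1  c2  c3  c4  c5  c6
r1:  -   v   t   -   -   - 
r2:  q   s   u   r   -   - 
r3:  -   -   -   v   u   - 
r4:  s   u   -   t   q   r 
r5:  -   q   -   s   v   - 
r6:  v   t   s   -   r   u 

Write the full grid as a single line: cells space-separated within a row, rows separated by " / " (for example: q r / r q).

r v t u s q / q s u r t v / t r q v u s / s u v t q r / u q r s v t / v t s q r u

(r1,c1): row 1 has {t,v}; column 1 has {q,s,v}; the diagonal has {s,t,u,v}, so it must be r.
(r1,c5): row 1 has {r,t,v}; column 5 has {q,r,u,v}, so it must be s.
(r1,c6): row 1 has {r,s,t,v}; column 6 has {r,u}, so it must be q.
(r2,c5): row 2 has {q,r,s,u}; column 5 has {q,r,s,u,v}, so it must be t.
(r2,c6): row 2 has {q,r,s,t,u}; column 6 has {q,r,u}, so it must be v.
(r3,c1): row 3 has {u,v}; column 1 has {q,r,s,v}, so it must be t.
(r3,c2): row 3 has {t,u,v}; column 2 has {q,s,t,u,v}, so it must be r.
(r3,c3): row 3 has {r,t,u,v}; column 3 has {s,t,u}; the diagonal has {r,s,t,u,v}, so it must be q.
(r3,c6): row 3 has {q,r,t,u,v}; column 6 has {q,r,u,v}, so it must be s.
(r4,c3): row 4 has {q,r,s,t,u}; column 3 has {q,s,t,u}, so it must be v.
(r5,c1): row 5 has {q,s,v}; column 1 has {q,r,s,t,v}, so it must be u.
(r5,c3): row 5 has {q,s,u,v}; column 3 has {q,s,t,u,v}, so it must be r.
(r5,c6): row 5 has {q,r,s,u,v}; column 6 has {q,r,s,u,v}, so it must be t.
(r6,c4): row 6 has {r,s,t,u,v}; column 4 has {r,s,t,v}, so it must be q.
(r1,c4): row 1 has {q,r,s,t,v}; column 4 has {q,r,s,t,v}, so it must be u.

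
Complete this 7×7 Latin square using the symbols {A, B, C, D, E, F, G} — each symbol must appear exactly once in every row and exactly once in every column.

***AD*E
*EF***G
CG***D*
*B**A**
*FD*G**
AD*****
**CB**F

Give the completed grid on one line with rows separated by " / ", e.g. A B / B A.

G C B A D F E / B E F D C A G / C G A E F D B / F B E G A C D / E F D C G B A / A D G F B E C / D A C B E G F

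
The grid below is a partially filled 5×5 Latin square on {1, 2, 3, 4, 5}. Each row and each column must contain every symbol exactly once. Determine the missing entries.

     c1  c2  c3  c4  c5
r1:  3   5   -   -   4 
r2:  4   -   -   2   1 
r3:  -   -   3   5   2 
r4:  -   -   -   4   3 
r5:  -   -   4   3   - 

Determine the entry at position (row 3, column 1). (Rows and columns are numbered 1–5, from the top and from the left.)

1

row 1 has {3,4,5}; column 4 has {2,3,4,5} — only 1 is left for (r1,c4).
row 2 has {1,2,4}; column 2 has {5} — only 3 is left for (r2,c2).
row 2 has {1,2,3,4}; column 3 has {3,4} — only 5 is left for (r2,c3).
row 3 has {2,3,5}; column 1 has {3,4} — only 1 is left for (r3,c1).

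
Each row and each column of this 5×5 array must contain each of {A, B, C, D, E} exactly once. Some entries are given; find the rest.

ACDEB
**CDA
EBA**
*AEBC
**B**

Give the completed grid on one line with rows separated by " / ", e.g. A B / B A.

(r2,c1): row 2 has {A,C,D}; column 1 has {A,E}, so it must be B.
(r2,c2): row 2 has {A,B,C,D}; column 2 has {A,B,C}, so it must be E.
(r3,c4): row 3 has {A,B,E}; column 4 has {B,D,E}, so it must be C.
(r3,c5): row 3 has {A,B,C,E}; column 5 has {A,B,C}, so it must be D.
(r4,c1): row 4 has {A,B,C,E}; column 1 has {A,B,E}, so it must be D.
(r5,c1): row 5 has {B}; column 1 has {A,B,D,E}, so it must be C.
(r5,c2): row 5 has {B,C}; column 2 has {A,B,C,E}, so it must be D.
(r5,c4): row 5 has {B,C,D}; column 4 has {B,C,D,E}, so it must be A.
(r5,c5): row 5 has {A,B,C,D}; column 5 has {A,B,C,D}, so it must be E.

A C D E B / B E C D A / E B A C D / D A E B C / C D B A E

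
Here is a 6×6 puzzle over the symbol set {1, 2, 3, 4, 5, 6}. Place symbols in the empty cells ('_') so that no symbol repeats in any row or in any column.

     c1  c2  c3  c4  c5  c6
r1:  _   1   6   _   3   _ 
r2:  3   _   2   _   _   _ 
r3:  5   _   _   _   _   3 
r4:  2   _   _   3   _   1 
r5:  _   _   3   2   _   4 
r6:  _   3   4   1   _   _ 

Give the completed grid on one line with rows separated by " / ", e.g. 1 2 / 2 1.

4 1 6 5 3 2 / 3 5 2 4 1 6 / 5 2 1 6 4 3 / 2 4 5 3 6 1 / 1 6 3 2 5 4 / 6 3 4 1 2 5

Cell (r1,c1): row 1 has {1,3,6}; column 1 has {2,3,5} → 4.
Cell (r1,c4): row 1 has {1,3,4,6}; column 4 has {1,2,3} → 5.
Cell (r1,c6): row 1 has {1,3,4,5,6}; column 6 has {1,3,4} → 2.
Cell (r3,c3): row 3 has {3,5}; column 3 has {2,3,4,6} → 1.
Cell (r4,c3): row 4 has {1,2,3}; column 3 has {1,2,3,4,6} → 5.
Cell (r6,c1): row 6 has {1,3,4}; column 1 has {2,3,4,5} → 6.
Cell (r6,c6): row 6 has {1,3,4,6}; column 6 has {1,2,3,4} → 5.
Cell (r2,c6): row 2 has {2,3}; column 6 has {1,2,3,4,5} → 6.
Cell (r5,c1): row 5 has {2,3,4}; column 1 has {2,3,4,5,6} → 1.
Cell (r6,c5): row 6 has {1,3,4,5,6}; column 5 has {3} → 2.
Cell (r2,c4): row 2 has {2,3,6}; column 4 has {1,2,3,5} → 4.
Cell (r3,c4): row 3 has {1,3,5}; column 4 has {1,2,3,4,5} → 6.
Cell (r3,c5): row 3 has {1,3,5,6}; column 5 has {2,3} → 4.
Cell (r4,c5): row 4 has {1,2,3,5}; column 5 has {2,3,4} → 6.
Cell (r5,c5): row 5 has {1,2,3,4}; column 5 has {2,3,4,6} → 5.
Cell (r2,c2): row 2 has {2,3,4,6}; column 2 has {1,3} → 5.
Cell (r2,c5): row 2 has {2,3,4,5,6}; column 5 has {2,3,4,5,6} → 1.
Cell (r3,c2): row 3 has {1,3,4,5,6}; column 2 has {1,3,5} → 2.
Cell (r4,c2): row 4 has {1,2,3,5,6}; column 2 has {1,2,3,5} → 4.
Cell (r5,c2): row 5 has {1,2,3,4,5}; column 2 has {1,2,3,4,5} → 6.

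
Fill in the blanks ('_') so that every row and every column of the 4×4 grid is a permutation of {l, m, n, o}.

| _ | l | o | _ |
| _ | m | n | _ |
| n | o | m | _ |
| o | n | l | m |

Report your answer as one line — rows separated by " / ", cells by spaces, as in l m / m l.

m l o n / l m n o / n o m l / o n l m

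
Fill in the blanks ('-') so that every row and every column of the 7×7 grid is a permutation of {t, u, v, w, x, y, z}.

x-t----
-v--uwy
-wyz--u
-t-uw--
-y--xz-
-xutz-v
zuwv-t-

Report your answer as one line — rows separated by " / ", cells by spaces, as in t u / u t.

x z t y v u w / t v z x u w y / v w y z t x u / y t x u w v z / u y v w x z t / w x u t z y v / z u w v y t x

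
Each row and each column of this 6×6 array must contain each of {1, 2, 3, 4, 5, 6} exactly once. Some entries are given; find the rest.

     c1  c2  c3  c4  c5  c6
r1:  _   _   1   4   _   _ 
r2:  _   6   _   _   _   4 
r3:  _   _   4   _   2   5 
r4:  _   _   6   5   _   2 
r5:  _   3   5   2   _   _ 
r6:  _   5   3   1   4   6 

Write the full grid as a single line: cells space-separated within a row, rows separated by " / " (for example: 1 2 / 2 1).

(r1,c2) = 2
(r1,c6) = 3
(r2,c3) = 2
(r2,c4) = 3
(r3,c2) = 1
(r3,c4) = 6
(r4,c2) = 4
(r5,c6) = 1
(r6,c1) = 2
(r3,c1) = 3
(r4,c1) = 1
(r4,c5) = 3
(r5,c5) = 6
(r1,c5) = 5
(r2,c1) = 5
(r2,c5) = 1
(r5,c1) = 4
(r1,c1) = 6

6 2 1 4 5 3 / 5 6 2 3 1 4 / 3 1 4 6 2 5 / 1 4 6 5 3 2 / 4 3 5 2 6 1 / 2 5 3 1 4 6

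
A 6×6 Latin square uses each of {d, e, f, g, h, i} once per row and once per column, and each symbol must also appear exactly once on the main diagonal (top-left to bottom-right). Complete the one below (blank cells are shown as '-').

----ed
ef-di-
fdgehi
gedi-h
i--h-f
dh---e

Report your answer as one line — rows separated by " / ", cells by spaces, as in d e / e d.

h i f g e d / e f h d i g / f d g e h i / g e d i f h / i g e h d f / d h i f g e

Cell (r1,c1): row 1 has {d,e}; column 1 has {d,e,f,g,i}; the diagonal has {e,f,g,i} → h.
Cell (r2,c3): row 2 has {d,e,f,i}; column 3 has {d,g} → h.
Cell (r2,c6): row 2 has {d,e,f,h,i}; column 6 has {d,e,f,h,i} → g.
Cell (r4,c5): row 4 has {d,e,g,h,i}; column 5 has {e,h,i} → f.
Cell (r5,c2): row 5 has {f,h,i}; column 2 has {d,e,f,h} → g.
Cell (r5,c3): row 5 has {f,g,h,i}; column 3 has {d,g,h} → e.
Cell (r5,c5): row 5 has {e,f,g,h,i}; column 5 has {e,f,h,i}; the diagonal has {e,f,g,h,i} → d.
Cell (r6,c5): row 6 has {d,e,h}; column 5 has {d,e,f,h,i} → g.
Cell (r1,c2): row 1 has {d,e,h}; column 2 has {d,e,f,g,h} → i.
Cell (r1,c3): row 1 has {d,e,h,i}; column 3 has {d,e,g,h} → f.
Cell (r1,c4): row 1 has {d,e,f,h,i}; column 4 has {d,e,h,i} → g.
Cell (r6,c3): row 6 has {d,e,g,h}; column 3 has {d,e,f,g,h} → i.
Cell (r6,c4): row 6 has {d,e,g,h,i}; column 4 has {d,e,g,h,i} → f.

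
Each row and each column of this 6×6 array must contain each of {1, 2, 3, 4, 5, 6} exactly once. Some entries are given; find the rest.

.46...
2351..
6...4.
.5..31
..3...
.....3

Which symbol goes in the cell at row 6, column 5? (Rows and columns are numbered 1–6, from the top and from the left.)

5

(r2,c5) = 6
(r2,c6) = 4
(r4,c1) = 4
(r4,c3) = 2
(r4,c4) = 6
(r3,c3) = 1
(r6,c3) = 4
(r3,c2) = 2
(r3,c6) = 5
(r1,c6) = 2
(r3,c4) = 3
(r5,c6) = 6
(r1,c4) = 5
(r1,c5) = 1
(r5,c2) = 1
(r6,c2) = 6
(r6,c4) = 2
(r6,c5) = 5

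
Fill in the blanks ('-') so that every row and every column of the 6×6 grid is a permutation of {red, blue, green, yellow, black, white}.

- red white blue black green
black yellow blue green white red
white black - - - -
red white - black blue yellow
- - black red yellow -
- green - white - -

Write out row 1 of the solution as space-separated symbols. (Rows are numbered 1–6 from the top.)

yellow red white blue black green

Cell (r1,c1): row 1 has {red,blue,green,black,white}; column 1 has {red,black,white} → yellow.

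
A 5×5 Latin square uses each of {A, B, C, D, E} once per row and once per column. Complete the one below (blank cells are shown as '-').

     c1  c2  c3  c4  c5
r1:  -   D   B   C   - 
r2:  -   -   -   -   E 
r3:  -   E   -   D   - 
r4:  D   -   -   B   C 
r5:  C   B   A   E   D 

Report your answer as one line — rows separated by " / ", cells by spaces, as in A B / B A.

E D B C A / B C D A E / A E C D B / D A E B C / C B A E D

(r1,c5) = A
(r2,c4) = A
(r3,c3) = C
(r3,c5) = B
(r4,c2) = A
(r4,c3) = E
(r1,c1) = E
(r2,c1) = B
(r2,c2) = C
(r2,c3) = D
(r3,c1) = A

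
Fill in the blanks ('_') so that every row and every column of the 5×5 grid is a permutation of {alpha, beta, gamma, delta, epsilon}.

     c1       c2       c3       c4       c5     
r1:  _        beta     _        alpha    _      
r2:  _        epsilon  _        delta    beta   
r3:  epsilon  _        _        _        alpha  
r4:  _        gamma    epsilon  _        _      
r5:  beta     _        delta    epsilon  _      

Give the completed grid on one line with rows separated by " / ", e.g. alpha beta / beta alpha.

delta beta gamma alpha epsilon / gamma epsilon alpha delta beta / epsilon delta beta gamma alpha / alpha gamma epsilon beta delta / beta alpha delta epsilon gamma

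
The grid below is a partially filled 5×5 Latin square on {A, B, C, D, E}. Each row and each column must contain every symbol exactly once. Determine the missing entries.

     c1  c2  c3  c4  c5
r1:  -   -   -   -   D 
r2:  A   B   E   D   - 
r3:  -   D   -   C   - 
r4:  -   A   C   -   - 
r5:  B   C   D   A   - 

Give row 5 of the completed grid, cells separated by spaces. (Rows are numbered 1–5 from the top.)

B C D A E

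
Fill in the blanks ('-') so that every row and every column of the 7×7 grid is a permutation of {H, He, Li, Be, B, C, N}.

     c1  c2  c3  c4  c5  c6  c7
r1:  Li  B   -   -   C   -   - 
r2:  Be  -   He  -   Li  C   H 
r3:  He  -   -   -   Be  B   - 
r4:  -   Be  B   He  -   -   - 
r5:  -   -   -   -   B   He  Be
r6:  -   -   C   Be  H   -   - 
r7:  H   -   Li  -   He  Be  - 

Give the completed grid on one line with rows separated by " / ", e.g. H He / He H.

Li B Be H C N He / Be N He B Li C H / He H N Li Be B C / C Be B He N H Li / N Li H C B He Be / B He C Be H Li N / H C Li N He Be B

(r2,c2) = N
(r2,c4) = B
(r4,c5) = N
(r7,c2) = C
(r7,c4) = N
(r7,c7) = B
(r1,c4) = H
(r1,c6) = N
(r1,c7) = He
(r4,c1) = C
(r4,c7) = Li
(r5,c1) = N
(r5,c3) = H
(r6,c1) = B
(r6,c6) = Li
(r6,c7) = N
(r1,c3) = Be
(r3,c3) = N
(r3,c7) = C
(r4,c6) = H
(r5,c2) = Li
(r5,c4) = C
(r6,c2) = He
(r3,c2) = H
(r3,c4) = Li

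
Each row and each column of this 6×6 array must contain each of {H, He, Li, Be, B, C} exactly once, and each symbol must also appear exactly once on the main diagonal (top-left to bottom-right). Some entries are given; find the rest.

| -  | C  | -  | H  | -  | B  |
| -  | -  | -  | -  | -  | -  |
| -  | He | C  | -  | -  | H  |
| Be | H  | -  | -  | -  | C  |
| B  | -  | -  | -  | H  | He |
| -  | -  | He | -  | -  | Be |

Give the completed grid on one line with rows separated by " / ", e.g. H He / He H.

He C Be H Li B / C B H He Be Li / Li He C Be B H / Be H B Li He C / B Be Li C H He / H Li He B C Be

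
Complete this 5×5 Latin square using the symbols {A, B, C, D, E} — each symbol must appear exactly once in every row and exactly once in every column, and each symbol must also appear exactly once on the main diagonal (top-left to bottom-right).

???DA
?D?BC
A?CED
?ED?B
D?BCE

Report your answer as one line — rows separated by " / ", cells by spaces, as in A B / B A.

B C E D A / E D A B C / A B C E D / C E D A B / D A B C E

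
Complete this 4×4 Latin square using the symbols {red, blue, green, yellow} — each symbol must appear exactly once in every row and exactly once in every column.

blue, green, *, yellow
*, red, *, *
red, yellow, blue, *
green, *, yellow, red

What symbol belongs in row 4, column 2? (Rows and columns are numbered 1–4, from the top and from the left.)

blue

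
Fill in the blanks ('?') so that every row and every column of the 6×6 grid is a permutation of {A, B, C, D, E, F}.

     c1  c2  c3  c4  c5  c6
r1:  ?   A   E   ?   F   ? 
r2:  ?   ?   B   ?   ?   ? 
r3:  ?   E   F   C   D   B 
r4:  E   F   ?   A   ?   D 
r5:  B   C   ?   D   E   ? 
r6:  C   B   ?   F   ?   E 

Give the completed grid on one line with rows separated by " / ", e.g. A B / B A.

At row 1, column 1: row 1 has {A,E,F}; column 1 has {B,C,E}; that leaves D.
At row 1, column 4: row 1 has {A,D,E,F}; column 4 has {A,C,D,F}; that leaves B.
At row 1, column 6: row 1 has {A,B,D,E,F}; column 6 has {B,D,E}; that leaves C.
At row 2, column 2: row 2 has {B}; column 2 has {A,B,C,E,F}; that leaves D.
At row 2, column 4: row 2 has {B,D}; column 4 has {A,B,C,D,F}; that leaves E.
At row 3, column 1: row 3 has {B,C,D,E,F}; column 1 has {B,C,D,E}; that leaves A.
At row 4, column 3: row 4 has {A,D,E,F}; column 3 has {B,E,F}; that leaves C.
At row 4, column 5: row 4 has {A,C,D,E,F}; column 5 has {D,E,F}; that leaves B.
At row 5, column 3: row 5 has {B,C,D,E}; column 3 has {B,C,E,F}; that leaves A.
At row 5, column 6: row 5 has {A,B,C,D,E}; column 6 has {B,C,D,E}; that leaves F.
At row 6, column 3: row 6 has {B,C,E,F}; column 3 has {A,B,C,E,F}; that leaves D.
At row 6, column 5: row 6 has {B,C,D,E,F}; column 5 has {B,D,E,F}; that leaves A.
At row 2, column 1: row 2 has {B,D,E}; column 1 has {A,B,C,D,E}; that leaves F.
At row 2, column 5: row 2 has {B,D,E,F}; column 5 has {A,B,D,E,F}; that leaves C.
At row 2, column 6: row 2 has {B,C,D,E,F}; column 6 has {B,C,D,E,F}; that leaves A.

D A E B F C / F D B E C A / A E F C D B / E F C A B D / B C A D E F / C B D F A E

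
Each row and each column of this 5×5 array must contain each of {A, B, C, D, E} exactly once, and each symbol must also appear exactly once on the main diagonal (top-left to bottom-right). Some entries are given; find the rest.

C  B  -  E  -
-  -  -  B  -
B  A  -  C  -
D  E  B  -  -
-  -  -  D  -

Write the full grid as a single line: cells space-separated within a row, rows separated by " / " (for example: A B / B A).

C B D E A / A D C B E / B A E C D / D E B A C / E C A D B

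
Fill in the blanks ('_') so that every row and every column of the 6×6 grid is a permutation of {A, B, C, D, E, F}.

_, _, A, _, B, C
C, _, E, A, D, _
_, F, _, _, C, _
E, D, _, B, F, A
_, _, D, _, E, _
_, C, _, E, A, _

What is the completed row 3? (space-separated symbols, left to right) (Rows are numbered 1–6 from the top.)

A F B D C E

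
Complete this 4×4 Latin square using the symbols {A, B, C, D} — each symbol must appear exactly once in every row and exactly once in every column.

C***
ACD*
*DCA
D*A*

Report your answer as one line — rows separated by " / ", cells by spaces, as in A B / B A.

C A B D / A C D B / B D C A / D B A C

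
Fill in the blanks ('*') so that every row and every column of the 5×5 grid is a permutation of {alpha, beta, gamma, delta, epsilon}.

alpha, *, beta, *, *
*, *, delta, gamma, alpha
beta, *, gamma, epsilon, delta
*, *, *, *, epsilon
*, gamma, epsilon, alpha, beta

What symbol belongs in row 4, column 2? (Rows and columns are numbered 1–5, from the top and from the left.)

delta

row 1 has {alpha,beta}; column 4 has {alpha,gamma,epsilon} — only delta is left for (r1,c4).
row 1 has {alpha,beta,delta}; column 5 has {alpha,beta,delta,epsilon} — only gamma is left for (r1,c5).
row 2 has {alpha,gamma,delta}; column 1 has {alpha,beta} — only epsilon is left for (r2,c1).
row 2 has {alpha,gamma,delta,epsilon}; column 2 has {gamma} — only beta is left for (r2,c2).
row 3 has {beta,gamma,delta,epsilon}; column 2 has {beta,gamma} — only alpha is left for (r3,c2).
row 4 has {epsilon}; column 2 has {alpha,beta,gamma} — only delta is left for (r4,c2).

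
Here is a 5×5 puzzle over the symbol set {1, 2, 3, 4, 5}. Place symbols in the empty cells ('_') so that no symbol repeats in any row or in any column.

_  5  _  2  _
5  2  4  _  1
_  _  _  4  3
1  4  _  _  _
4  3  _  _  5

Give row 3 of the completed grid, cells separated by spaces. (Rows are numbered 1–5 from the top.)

2 1 5 4 3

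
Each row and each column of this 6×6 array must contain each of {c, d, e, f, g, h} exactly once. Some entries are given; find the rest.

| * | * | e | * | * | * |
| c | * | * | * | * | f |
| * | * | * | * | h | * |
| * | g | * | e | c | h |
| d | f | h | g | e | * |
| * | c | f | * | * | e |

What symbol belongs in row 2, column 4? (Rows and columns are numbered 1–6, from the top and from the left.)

h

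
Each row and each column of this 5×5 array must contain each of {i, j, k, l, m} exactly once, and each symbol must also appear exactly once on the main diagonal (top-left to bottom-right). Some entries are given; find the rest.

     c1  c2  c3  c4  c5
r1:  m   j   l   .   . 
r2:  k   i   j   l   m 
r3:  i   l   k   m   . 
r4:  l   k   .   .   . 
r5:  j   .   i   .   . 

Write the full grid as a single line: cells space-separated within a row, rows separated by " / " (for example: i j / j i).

(r3,c5): row 3 has {i,k,l,m}; column 5 has {m}, so it must be j.
(r4,c3): row 4 has {k,l}; column 3 has {i,j,k,l}, so it must be m.
(r4,c4): row 4 has {k,l,m}; column 4 has {l,m}; the diagonal has {i,k,m}, so it must be j.
(r4,c5): row 4 has {j,k,l,m}; column 5 has {j,m}, so it must be i.
(r5,c2): row 5 has {i,j}; column 2 has {i,j,k,l}, so it must be m.
(r5,c4): row 5 has {i,j,m}; column 4 has {j,l,m}, so it must be k.
(r5,c5): row 5 has {i,j,k,m}; column 5 has {i,j,m}; the diagonal has {i,j,k,m}, so it must be l.
(r1,c4): row 1 has {j,l,m}; column 4 has {j,k,l,m}, so it must be i.
(r1,c5): row 1 has {i,j,l,m}; column 5 has {i,j,l,m}, so it must be k.

m j l i k / k i j l m / i l k m j / l k m j i / j m i k l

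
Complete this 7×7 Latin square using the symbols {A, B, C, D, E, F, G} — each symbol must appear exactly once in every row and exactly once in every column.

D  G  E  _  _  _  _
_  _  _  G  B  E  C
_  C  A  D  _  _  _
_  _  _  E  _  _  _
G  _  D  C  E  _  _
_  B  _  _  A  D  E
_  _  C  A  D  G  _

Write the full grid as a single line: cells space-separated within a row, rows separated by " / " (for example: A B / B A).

Cell (r2,c3): row 2 has {B,C,E,G}; column 3 has {A,C,D,E} → F.
Cell (r6,c3): row 6 has {A,B,D,E}; column 3 has {A,C,D,E,F} → G.
Cell (r6,c4): row 6 has {A,B,D,E,G}; column 4 has {A,C,D,E,G} → F.
Cell (r1,c4): row 1 has {D,E,G}; column 4 has {A,C,D,E,F,G} → B.
Cell (r2,c1): row 2 has {B,C,E,F,G}; column 1 has {D,G} → A.
Cell (r2,c2): row 2 has {A,B,C,E,F,G}; column 2 has {B,C,G} → D.
Cell (r4,c3): row 4 has {E}; column 3 has {A,C,D,E,F,G} → B.
Cell (r6,c1): row 6 has {A,B,D,E,F,G}; column 1 has {A,D,G} → C.
Cell (r4,c1): row 4 has {B,E}; column 1 has {A,C,D,G} → F.
Cell (r4,c2): row 4 has {B,E,F}; column 2 has {B,C,D,G} → A.
Cell (r4,c6): row 4 has {A,B,E,F}; column 6 has {D,E,G} → C.
Cell (r5,c2): row 5 has {C,D,E,G}; column 2 has {A,B,C,D,G} → F.
Cell (r7,c2): row 7 has {A,C,D,G}; column 2 has {A,B,C,D,F,G} → E.
Cell (r4,c5): row 4 has {A,B,C,E,F}; column 5 has {A,B,D,E} → G.
Cell (r4,c7): row 4 has {A,B,C,E,F,G}; column 7 has {C,E} → D.
Cell (r7,c1): row 7 has {A,C,D,E,G}; column 1 has {A,C,D,F,G} → B.
Cell (r7,c7): row 7 has {A,B,C,D,E,G}; column 7 has {C,D,E} → F.
Cell (r1,c7): row 1 has {B,D,E,G}; column 7 has {C,D,E,F} → A.
Cell (r3,c1): row 3 has {A,C,D}; column 1 has {A,B,C,D,F,G} → E.
Cell (r3,c5): row 3 has {A,C,D,E}; column 5 has {A,B,D,E,G} → F.
Cell (r3,c6): row 3 has {A,C,D,E,F}; column 6 has {C,D,E,G} → B.
Cell (r3,c7): row 3 has {A,B,C,D,E,F}; column 7 has {A,C,D,E,F} → G.
Cell (r5,c6): row 5 has {C,D,E,F,G}; column 6 has {B,C,D,E,G} → A.
Cell (r5,c7): row 5 has {A,C,D,E,F,G}; column 7 has {A,C,D,E,F,G} → B.
Cell (r1,c5): row 1 has {A,B,D,E,G}; column 5 has {A,B,D,E,F,G} → C.
Cell (r1,c6): row 1 has {A,B,C,D,E,G}; column 6 has {A,B,C,D,E,G} → F.

D G E B C F A / A D F G B E C / E C A D F B G / F A B E G C D / G F D C E A B / C B G F A D E / B E C A D G F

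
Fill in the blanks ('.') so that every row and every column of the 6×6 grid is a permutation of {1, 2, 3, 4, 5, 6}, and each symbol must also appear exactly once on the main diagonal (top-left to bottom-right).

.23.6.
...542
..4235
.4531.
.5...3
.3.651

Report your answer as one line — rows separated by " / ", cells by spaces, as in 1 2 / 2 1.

(r1,c1) = 5
(r1,c6) = 4
(r2,c2) = 6
(r2,c3) = 1
(r3,c2) = 1
(r4,c6) = 6
(r5,c5) = 2
(r6,c3) = 2
(r1,c4) = 1
(r2,c1) = 3
(r3,c1) = 6
(r4,c1) = 2
(r5,c3) = 6
(r5,c4) = 4
(r6,c1) = 4
(r5,c1) = 1

5 2 3 1 6 4 / 3 6 1 5 4 2 / 6 1 4 2 3 5 / 2 4 5 3 1 6 / 1 5 6 4 2 3 / 4 3 2 6 5 1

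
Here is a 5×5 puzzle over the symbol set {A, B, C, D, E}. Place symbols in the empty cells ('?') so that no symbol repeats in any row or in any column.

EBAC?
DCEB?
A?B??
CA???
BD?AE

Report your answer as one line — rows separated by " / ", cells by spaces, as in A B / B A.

E B A C D / D C E B A / A E B D C / C A D E B / B D C A E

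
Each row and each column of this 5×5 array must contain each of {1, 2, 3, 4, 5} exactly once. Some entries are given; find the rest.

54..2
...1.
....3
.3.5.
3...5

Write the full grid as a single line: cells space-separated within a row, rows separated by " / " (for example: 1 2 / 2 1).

(r1,c4) = 3
(r2,c5) = 4
(r4,c5) = 1
(r1,c3) = 1
(r2,c1) = 2
(r2,c2) = 5
(r2,c3) = 3
(r4,c1) = 4
(r4,c3) = 2
(r5,c3) = 4
(r5,c4) = 2
(r3,c1) = 1
(r3,c2) = 2
(r3,c3) = 5
(r3,c4) = 4
(r5,c2) = 1

5 4 1 3 2 / 2 5 3 1 4 / 1 2 5 4 3 / 4 3 2 5 1 / 3 1 4 2 5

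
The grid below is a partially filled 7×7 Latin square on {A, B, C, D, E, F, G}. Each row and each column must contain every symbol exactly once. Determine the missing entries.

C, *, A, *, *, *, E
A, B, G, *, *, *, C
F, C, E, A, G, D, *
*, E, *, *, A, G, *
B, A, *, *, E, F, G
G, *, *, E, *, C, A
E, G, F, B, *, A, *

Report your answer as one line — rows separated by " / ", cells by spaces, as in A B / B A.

C D A G F B E / A B G F D E C / F C E A G D B / D E B C A G F / B A C D E F G / G F D E B C A / E G F B C A D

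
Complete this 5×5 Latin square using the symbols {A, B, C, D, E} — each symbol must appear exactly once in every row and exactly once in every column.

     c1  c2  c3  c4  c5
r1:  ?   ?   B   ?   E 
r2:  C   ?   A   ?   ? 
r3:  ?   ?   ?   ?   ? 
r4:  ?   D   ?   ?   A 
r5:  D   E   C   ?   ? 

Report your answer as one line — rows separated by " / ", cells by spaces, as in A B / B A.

A C B D E / C B A E D / E A D B C / B D E C A / D E C A B

row 1 has {B,E}; column 1 has {C,D} — only A is left for (r1,c1).
row 1 has {A,B,E}; column 2 has {D,E} — only C is left for (r1,c2).
row 1 has {A,B,C,E}; column 4 is empty so far — only D is left for (r1,c4).
row 2 has {A,C}; column 2 has {C,D,E} — only B is left for (r2,c2).
row 2 has {A,B,C}; column 4 has {D} — only E is left for (r2,c4).
row 2 has {A,B,C,E}; column 5 has {A,E} — only D is left for (r2,c5).
row 3 is empty so far; column 2 has {B,C,D,E} — only A is left for (r3,c2).
row 4 has {A,D}; column 3 has {A,B,C} — only E is left for (r4,c3).
row 5 has {C,D,E}; column 5 has {A,D,E} — only B is left for (r5,c5).
row 3 has {A}; column 3 has {A,B,C,E} — only D is left for (r3,c3).
row 3 has {A,D}; column 5 has {A,B,D,E} — only C is left for (r3,c5).
row 4 has {A,D,E}; column 1 has {A,C,D} — only B is left for (r4,c1).
row 4 has {A,B,D,E}; column 4 has {D,E} — only C is left for (r4,c4).
row 5 has {B,C,D,E}; column 4 has {C,D,E} — only A is left for (r5,c4).
row 3 has {A,C,D}; column 1 has {A,B,C,D} — only E is left for (r3,c1).
row 3 has {A,C,D,E}; column 4 has {A,C,D,E} — only B is left for (r3,c4).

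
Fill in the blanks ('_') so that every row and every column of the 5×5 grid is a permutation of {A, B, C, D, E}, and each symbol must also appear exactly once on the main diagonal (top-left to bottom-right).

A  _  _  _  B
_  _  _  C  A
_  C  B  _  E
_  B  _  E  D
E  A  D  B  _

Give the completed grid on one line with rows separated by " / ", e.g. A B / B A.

(r1,c4) = D
(r2,c2) = D
(r2,c3) = E
(r3,c1) = D
(r3,c4) = A
(r4,c1) = C
(r4,c3) = A
(r5,c5) = C
(r1,c2) = E
(r1,c3) = C
(r2,c1) = B

A E C D B / B D E C A / D C B A E / C B A E D / E A D B C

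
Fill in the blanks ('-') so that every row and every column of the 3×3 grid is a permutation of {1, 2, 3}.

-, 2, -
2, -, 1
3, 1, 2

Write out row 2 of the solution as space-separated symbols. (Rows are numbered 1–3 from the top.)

2 3 1

(r1,c1) = 1
(r1,c3) = 3
(r2,c2) = 3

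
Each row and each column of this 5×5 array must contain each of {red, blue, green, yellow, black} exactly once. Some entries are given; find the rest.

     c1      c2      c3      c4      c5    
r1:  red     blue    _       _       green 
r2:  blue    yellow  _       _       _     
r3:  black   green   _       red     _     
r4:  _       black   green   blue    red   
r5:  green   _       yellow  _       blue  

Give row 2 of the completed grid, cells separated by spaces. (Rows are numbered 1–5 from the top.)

At row 1, column 3: row 1 has {red,blue,green}; column 3 has {green,yellow}; that leaves black.
At row 1, column 4: row 1 has {red,blue,green,black}; column 4 has {red,blue}; that leaves yellow.
At row 2, column 3: row 2 has {blue,yellow}; column 3 has {green,yellow,black}; that leaves red.
At row 2, column 5: row 2 has {red,blue,yellow}; column 5 has {red,blue,green}; that leaves black.
At row 3, column 3: row 3 has {red,green,black}; column 3 has {red,green,yellow,black}; that leaves blue.
At row 3, column 5: row 3 has {red,blue,green,black}; column 5 has {red,blue,green,black}; that leaves yellow.
At row 4, column 1: row 4 has {red,blue,green,black}; column 1 has {red,blue,green,black}; that leaves yellow.
At row 5, column 2: row 5 has {blue,green,yellow}; column 2 has {blue,green,yellow,black}; that leaves red.
At row 5, column 4: row 5 has {red,blue,green,yellow}; column 4 has {red,blue,yellow}; that leaves black.
At row 2, column 4: row 2 has {red,blue,yellow,black}; column 4 has {red,blue,yellow,black}; that leaves green.

blue yellow red green black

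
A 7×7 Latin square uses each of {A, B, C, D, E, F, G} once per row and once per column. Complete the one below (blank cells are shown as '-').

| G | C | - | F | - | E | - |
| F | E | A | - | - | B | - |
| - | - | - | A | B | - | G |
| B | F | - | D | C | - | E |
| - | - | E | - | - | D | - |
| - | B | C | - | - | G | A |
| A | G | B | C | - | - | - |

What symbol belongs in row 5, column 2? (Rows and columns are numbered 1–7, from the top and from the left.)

A

(r1,c3) = D
(r1,c5) = A
(r1,c7) = B
(r2,c4) = G
(r2,c5) = D
(r2,c7) = C
(r3,c2) = D
(r3,c3) = F
(r3,c6) = C
(r4,c3) = G
(r4,c6) = A
(r5,c1) = C
(r5,c2) = A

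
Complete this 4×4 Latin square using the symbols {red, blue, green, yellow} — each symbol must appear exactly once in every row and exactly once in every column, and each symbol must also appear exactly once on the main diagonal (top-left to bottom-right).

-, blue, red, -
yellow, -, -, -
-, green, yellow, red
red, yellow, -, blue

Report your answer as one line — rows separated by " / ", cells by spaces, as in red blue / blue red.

green blue red yellow / yellow red blue green / blue green yellow red / red yellow green blue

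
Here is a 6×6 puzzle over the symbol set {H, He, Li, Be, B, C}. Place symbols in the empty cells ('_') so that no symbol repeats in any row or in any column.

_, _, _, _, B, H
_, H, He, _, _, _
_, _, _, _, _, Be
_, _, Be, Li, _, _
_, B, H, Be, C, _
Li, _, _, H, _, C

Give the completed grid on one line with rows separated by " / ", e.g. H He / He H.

C Be Li He B H / Be H He C Li B / H Li C B He Be / B C Be Li H He / He B H Be C Li / Li He B H Be C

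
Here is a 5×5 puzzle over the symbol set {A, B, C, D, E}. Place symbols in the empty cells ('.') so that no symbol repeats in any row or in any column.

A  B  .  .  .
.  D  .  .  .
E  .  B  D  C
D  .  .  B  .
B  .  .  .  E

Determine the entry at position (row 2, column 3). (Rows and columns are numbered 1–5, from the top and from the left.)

A

(r1,c5) = D
(r2,c1) = C
(r3,c2) = A
(r4,c5) = A
(r5,c2) = C
(r5,c4) = A
(r2,c4) = E
(r2,c5) = B
(r4,c2) = E
(r4,c3) = C
(r5,c3) = D
(r1,c3) = E
(r1,c4) = C
(r2,c3) = A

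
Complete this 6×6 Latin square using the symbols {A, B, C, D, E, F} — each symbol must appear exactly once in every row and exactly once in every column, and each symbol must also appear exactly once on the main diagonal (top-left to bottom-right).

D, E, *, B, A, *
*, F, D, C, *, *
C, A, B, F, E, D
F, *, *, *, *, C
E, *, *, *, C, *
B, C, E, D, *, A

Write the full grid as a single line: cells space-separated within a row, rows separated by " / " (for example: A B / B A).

At row 1, column 6: row 1 has {A,B,D,E}; column 6 has {A,C,D}; that leaves F.
At row 2, column 1: row 2 has {C,D,F}; column 1 has {B,C,D,E,F}; that leaves A.
At row 2, column 5: row 2 has {A,C,D,F}; column 5 has {A,C,E}; that leaves B.
At row 2, column 6: row 2 has {A,B,C,D,F}; column 6 has {A,C,D,F}; that leaves E.
At row 4, column 3: row 4 has {C,F}; column 3 has {B,D,E}; that leaves A.
At row 4, column 4: row 4 has {A,C,F}; column 4 has {B,C,D,F}; the diagonal has {A,B,C,D,F}; that leaves E.
At row 4, column 5: row 4 has {A,C,E,F}; column 5 has {A,B,C,E}; that leaves D.
At row 5, column 3: row 5 has {C,E}; column 3 has {A,B,D,E}; that leaves F.
At row 5, column 4: row 5 has {C,E,F}; column 4 has {B,C,D,E,F}; that leaves A.
At row 5, column 6: row 5 has {A,C,E,F}; column 6 has {A,C,D,E,F}; that leaves B.
At row 6, column 5: row 6 has {A,B,C,D,E}; column 5 has {A,B,C,D,E}; that leaves F.
At row 1, column 3: row 1 has {A,B,D,E,F}; column 3 has {A,B,D,E,F}; that leaves C.
At row 4, column 2: row 4 has {A,C,D,E,F}; column 2 has {A,C,E,F}; that leaves B.
At row 5, column 2: row 5 has {A,B,C,E,F}; column 2 has {A,B,C,E,F}; that leaves D.

D E C B A F / A F D C B E / C A B F E D / F B A E D C / E D F A C B / B C E D F A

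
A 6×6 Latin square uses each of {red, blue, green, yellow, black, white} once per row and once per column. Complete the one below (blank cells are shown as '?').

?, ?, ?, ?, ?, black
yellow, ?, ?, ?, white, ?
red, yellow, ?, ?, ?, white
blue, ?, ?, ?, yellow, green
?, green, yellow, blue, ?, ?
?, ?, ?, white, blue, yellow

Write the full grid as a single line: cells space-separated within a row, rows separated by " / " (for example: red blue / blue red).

row 5 has {blue,green,yellow}; column 6 has {green,yellow,black,white} — only red is left for (r5,c6).
row 2 has {yellow,white}; column 6 has {red,green,yellow,black,white} — only blue is left for (r2,c6).
row 5 has {red,blue,green,yellow}; column 5 has {blue,yellow,white} — only black is left for (r5,c5).
row 3 has {red,yellow,white}; column 5 has {blue,yellow,black,white} — only green is left for (r3,c5).
row 5 has {red,blue,green,yellow,black}; column 1 has {red,blue,yellow} — only white is left for (r5,c1).
row 1 has {black}; column 1 has {red,blue,yellow,white} — only green is left for (r1,c1).
row 1 has {green,black}; column 5 has {blue,green,yellow,black,white} — only red is left for (r1,c5).
row 3 has {red,green,yellow,white}; column 4 has {blue,white} — only black is left for (r3,c4).
row 4 has {blue,green,yellow}; column 4 has {blue,black,white} — only red is left for (r4,c4).
row 6 has {blue,yellow,white}; column 1 has {red,blue,green,yellow,white} — only black is left for (r6,c1).
row 6 has {blue,yellow,black,white}; column 2 has {green,yellow} — only red is left for (r6,c2).
row 6 has {red,blue,yellow,black,white}; column 3 has {yellow} — only green is left for (r6,c3).
row 1 has {red,green,black}; column 4 has {red,blue,black,white} — only yellow is left for (r1,c4).
row 2 has {blue,yellow,white}; column 2 has {red,green,yellow} — only black is left for (r2,c2).
row 2 has {blue,yellow,black,white}; column 3 has {green,yellow} — only red is left for (r2,c3).
row 2 has {red,blue,yellow,black,white}; column 4 has {red,blue,yellow,black,white} — only green is left for (r2,c4).
row 3 has {red,green,yellow,black,white}; column 3 has {red,green,yellow} — only blue is left for (r3,c3).
row 4 has {red,blue,green,yellow}; column 2 has {red,green,yellow,black} — only white is left for (r4,c2).
row 4 has {red,blue,green,yellow,white}; column 3 has {red,blue,green,yellow} — only black is left for (r4,c3).
row 1 has {red,green,yellow,black}; column 2 has {red,green,yellow,black,white} — only blue is left for (r1,c2).
row 1 has {red,blue,green,yellow,black}; column 3 has {red,blue,green,yellow,black} — only white is left for (r1,c3).

green blue white yellow red black / yellow black red green white blue / red yellow blue black green white / blue white black red yellow green / white green yellow blue black red / black red green white blue yellow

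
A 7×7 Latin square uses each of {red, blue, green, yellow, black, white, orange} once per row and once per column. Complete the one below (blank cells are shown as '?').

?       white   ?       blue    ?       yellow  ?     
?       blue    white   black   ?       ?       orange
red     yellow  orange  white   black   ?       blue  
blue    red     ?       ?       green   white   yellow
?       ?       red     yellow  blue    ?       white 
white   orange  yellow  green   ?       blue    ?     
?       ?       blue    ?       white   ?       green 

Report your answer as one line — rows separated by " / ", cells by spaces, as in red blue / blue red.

black white green blue orange yellow red / green blue white black yellow red orange / red yellow orange white black green blue / blue red black orange green white yellow / orange green red yellow blue black white / white orange yellow green red blue black / yellow black blue red white orange green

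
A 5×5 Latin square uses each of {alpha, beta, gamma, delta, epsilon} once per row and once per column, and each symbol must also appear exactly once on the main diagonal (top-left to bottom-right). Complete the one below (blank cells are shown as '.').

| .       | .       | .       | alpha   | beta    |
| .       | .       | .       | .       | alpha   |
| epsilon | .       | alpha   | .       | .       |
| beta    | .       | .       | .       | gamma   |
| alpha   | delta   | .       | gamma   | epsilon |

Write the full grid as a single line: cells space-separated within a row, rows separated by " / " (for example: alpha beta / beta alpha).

(r3,c5): row 3 has {alpha,epsilon}; column 5 has {alpha,beta,gamma,epsilon}, so it must be delta.
(r4,c4): row 4 has {beta,gamma}; column 4 has {alpha,gamma}; the diagonal has {alpha,epsilon}, so it must be delta.
(r5,c3): row 5 has {alpha,gamma,delta,epsilon}; column 3 has {alpha}, so it must be beta.
(r1,c1): row 1 has {alpha,beta}; column 1 has {alpha,beta,epsilon}; the diagonal has {alpha,delta,epsilon}, so it must be gamma.
(r1,c2): row 1 has {alpha,beta,gamma}; column 2 has {delta}, so it must be epsilon.
(r1,c3): row 1 has {alpha,beta,gamma,epsilon}; column 3 has {alpha,beta}, so it must be delta.
(r2,c1): row 2 has {alpha}; column 1 has {alpha,beta,gamma,epsilon}, so it must be delta.
(r2,c2): row 2 has {alpha,delta}; column 2 has {delta,epsilon}; the diagonal has {alpha,gamma,delta,epsilon}, so it must be beta.
(r2,c4): row 2 has {alpha,beta,delta}; column 4 has {alpha,gamma,delta}, so it must be epsilon.
(r3,c2): row 3 has {alpha,delta,epsilon}; column 2 has {beta,delta,epsilon}, so it must be gamma.
(r3,c4): row 3 has {alpha,gamma,delta,epsilon}; column 4 has {alpha,gamma,delta,epsilon}, so it must be beta.
(r4,c2): row 4 has {beta,gamma,delta}; column 2 has {beta,gamma,delta,epsilon}, so it must be alpha.
(r4,c3): row 4 has {alpha,beta,gamma,delta}; column 3 has {alpha,beta,delta}, so it must be epsilon.
(r2,c3): row 2 has {alpha,beta,delta,epsilon}; column 3 has {alpha,beta,delta,epsilon}, so it must be gamma.

gamma epsilon delta alpha beta / delta beta gamma epsilon alpha / epsilon gamma alpha beta delta / beta alpha epsilon delta gamma / alpha delta beta gamma epsilon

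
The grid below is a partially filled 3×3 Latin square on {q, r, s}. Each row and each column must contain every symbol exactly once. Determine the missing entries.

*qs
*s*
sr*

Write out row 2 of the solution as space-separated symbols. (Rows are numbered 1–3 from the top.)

(r1,c1) = r
(r2,c1) = q
(r2,c3) = r

q s r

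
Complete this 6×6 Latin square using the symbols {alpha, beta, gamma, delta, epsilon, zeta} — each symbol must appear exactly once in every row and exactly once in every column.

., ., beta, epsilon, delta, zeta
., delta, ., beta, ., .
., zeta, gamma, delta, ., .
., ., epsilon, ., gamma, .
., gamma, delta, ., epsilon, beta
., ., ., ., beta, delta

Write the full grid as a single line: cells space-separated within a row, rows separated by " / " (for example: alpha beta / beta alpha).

(r1,c2) = alpha
(r3,c5) = alpha
(r3,c6) = epsilon
(r4,c2) = beta
(r4,c6) = alpha
(r6,c2) = epsilon
(r1,c1) = gamma
(r2,c5) = zeta
(r2,c6) = gamma
(r3,c1) = beta
(r4,c4) = zeta
(r5,c4) = alpha
(r6,c4) = gamma
(r2,c3) = alpha
(r4,c1) = delta
(r5,c1) = zeta
(r6,c1) = alpha
(r6,c3) = zeta
(r2,c1) = epsilon

gamma alpha beta epsilon delta zeta / epsilon delta alpha beta zeta gamma / beta zeta gamma delta alpha epsilon / delta beta epsilon zeta gamma alpha / zeta gamma delta alpha epsilon beta / alpha epsilon zeta gamma beta delta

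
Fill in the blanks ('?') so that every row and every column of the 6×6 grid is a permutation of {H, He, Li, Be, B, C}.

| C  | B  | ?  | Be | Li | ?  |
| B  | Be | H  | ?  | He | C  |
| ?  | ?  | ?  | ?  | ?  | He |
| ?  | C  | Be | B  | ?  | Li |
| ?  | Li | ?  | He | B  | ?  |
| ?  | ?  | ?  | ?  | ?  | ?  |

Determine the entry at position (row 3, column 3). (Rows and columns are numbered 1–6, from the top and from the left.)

row 1 has {Li,Be,B,C}; column 3 has {H,Be} — only He is left for (r1,c3).
row 1 has {He,Li,Be,B,C}; column 6 has {He,Li,C} — only H is left for (r1,c6).
row 2 has {H,He,Be,B,C}; column 4 has {He,Be,B} — only Li is left for (r2,c4).
row 3 has {He}; column 2 has {Li,Be,B,C} — only H is left for (r3,c2).
row 3 has {H,He}; column 4 has {He,Li,Be,B} — only C is left for (r3,c4).
row 3 has {H,He,C}; column 5 has {He,Li,B} — only Be is left for (r3,c5).
row 4 has {Li,Be,B,C}; column 5 has {He,Li,Be,B} — only H is left for (r4,c5).
row 5 has {He,Li,B}; column 3 has {H,He,Be} — only C is left for (r5,c3).
row 5 has {He,Li,B,C}; column 6 has {H,He,Li,C} — only Be is left for (r5,c6).
row 6 is empty so far; column 2 has {H,Li,Be,B,C} — only He is left for (r6,c2).
row 6 has {He}; column 4 has {He,Li,Be,B,C} — only H is left for (r6,c4).
row 6 has {H,He}; column 5 has {H,He,Li,Be,B} — only C is left for (r6,c5).
row 6 has {H,He,C}; column 6 has {H,He,Li,Be,C} — only B is left for (r6,c6).
row 3 has {H,He,Be,C}; column 1 has {B,C} — only Li is left for (r3,c1).
row 3 has {H,He,Li,Be,C}; column 3 has {H,He,Be,C} — only B is left for (r3,c3).

B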